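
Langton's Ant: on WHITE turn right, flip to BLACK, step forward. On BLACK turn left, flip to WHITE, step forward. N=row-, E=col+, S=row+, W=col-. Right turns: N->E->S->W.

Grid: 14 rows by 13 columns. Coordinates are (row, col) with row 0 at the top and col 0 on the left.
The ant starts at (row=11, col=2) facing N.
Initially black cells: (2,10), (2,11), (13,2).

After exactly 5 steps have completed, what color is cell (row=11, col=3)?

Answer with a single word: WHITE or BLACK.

Answer: BLACK

Derivation:
Step 1: on WHITE (11,2): turn R to E, flip to black, move to (11,3). |black|=4
Step 2: on WHITE (11,3): turn R to S, flip to black, move to (12,3). |black|=5
Step 3: on WHITE (12,3): turn R to W, flip to black, move to (12,2). |black|=6
Step 4: on WHITE (12,2): turn R to N, flip to black, move to (11,2). |black|=7
Step 5: on BLACK (11,2): turn L to W, flip to white, move to (11,1). |black|=6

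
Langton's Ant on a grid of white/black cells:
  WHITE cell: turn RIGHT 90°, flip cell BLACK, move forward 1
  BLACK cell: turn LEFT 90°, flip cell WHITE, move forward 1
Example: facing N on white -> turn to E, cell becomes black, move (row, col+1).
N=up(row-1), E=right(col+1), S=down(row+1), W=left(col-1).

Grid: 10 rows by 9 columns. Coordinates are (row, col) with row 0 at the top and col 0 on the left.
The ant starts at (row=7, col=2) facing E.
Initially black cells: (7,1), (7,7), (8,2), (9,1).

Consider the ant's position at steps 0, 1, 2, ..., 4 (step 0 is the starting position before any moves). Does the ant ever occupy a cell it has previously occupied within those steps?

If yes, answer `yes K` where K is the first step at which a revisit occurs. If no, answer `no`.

Answer: no

Derivation:
Step 1: on WHITE (7,2): turn R to S, flip to black, move to (8,2). |black|=5 — new cell
Step 2: on BLACK (8,2): turn L to E, flip to white, move to (8,3). |black|=4 — new cell
Step 3: on WHITE (8,3): turn R to S, flip to black, move to (9,3). |black|=5 — new cell
Step 4: on WHITE (9,3): turn R to W, flip to black, move to (9,2). |black|=6 — new cell
No revisit within 4 steps.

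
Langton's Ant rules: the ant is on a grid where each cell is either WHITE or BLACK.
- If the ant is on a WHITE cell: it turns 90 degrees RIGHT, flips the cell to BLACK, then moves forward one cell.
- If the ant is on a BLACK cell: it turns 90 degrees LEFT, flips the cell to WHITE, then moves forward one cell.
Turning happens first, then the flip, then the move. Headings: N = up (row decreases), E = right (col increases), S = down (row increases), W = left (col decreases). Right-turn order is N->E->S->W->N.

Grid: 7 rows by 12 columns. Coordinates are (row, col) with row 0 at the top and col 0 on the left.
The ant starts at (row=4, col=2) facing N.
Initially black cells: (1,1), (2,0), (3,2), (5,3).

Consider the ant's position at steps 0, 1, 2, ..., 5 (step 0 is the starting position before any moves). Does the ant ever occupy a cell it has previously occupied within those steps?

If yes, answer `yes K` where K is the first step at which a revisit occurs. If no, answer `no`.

Step 1: on WHITE (4,2): turn R to E, flip to black, move to (4,3). |black|=5 — new cell
Step 2: on WHITE (4,3): turn R to S, flip to black, move to (5,3). |black|=6 — new cell
Step 3: on BLACK (5,3): turn L to E, flip to white, move to (5,4). |black|=5 — new cell
Step 4: on WHITE (5,4): turn R to S, flip to black, move to (6,4). |black|=6 — new cell
Step 5: on WHITE (6,4): turn R to W, flip to black, move to (6,3). |black|=7 — new cell
No revisit within 5 steps.

Answer: no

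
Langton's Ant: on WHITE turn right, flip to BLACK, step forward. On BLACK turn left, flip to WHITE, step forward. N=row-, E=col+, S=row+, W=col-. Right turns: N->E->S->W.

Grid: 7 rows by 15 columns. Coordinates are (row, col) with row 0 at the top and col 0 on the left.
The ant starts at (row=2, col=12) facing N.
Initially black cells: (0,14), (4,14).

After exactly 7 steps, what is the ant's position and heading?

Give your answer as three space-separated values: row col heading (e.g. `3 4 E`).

Step 1: on WHITE (2,12): turn R to E, flip to black, move to (2,13). |black|=3
Step 2: on WHITE (2,13): turn R to S, flip to black, move to (3,13). |black|=4
Step 3: on WHITE (3,13): turn R to W, flip to black, move to (3,12). |black|=5
Step 4: on WHITE (3,12): turn R to N, flip to black, move to (2,12). |black|=6
Step 5: on BLACK (2,12): turn L to W, flip to white, move to (2,11). |black|=5
Step 6: on WHITE (2,11): turn R to N, flip to black, move to (1,11). |black|=6
Step 7: on WHITE (1,11): turn R to E, flip to black, move to (1,12). |black|=7

Answer: 1 12 E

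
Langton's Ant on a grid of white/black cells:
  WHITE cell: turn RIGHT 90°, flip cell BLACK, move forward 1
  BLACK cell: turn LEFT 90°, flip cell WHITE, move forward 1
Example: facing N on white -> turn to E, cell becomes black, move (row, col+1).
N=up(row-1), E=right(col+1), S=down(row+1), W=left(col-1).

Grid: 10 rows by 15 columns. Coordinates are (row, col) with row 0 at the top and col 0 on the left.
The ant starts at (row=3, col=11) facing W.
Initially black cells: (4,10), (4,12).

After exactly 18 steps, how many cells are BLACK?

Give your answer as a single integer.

Answer: 10

Derivation:
Step 1: on WHITE (3,11): turn R to N, flip to black, move to (2,11). |black|=3
Step 2: on WHITE (2,11): turn R to E, flip to black, move to (2,12). |black|=4
Step 3: on WHITE (2,12): turn R to S, flip to black, move to (3,12). |black|=5
Step 4: on WHITE (3,12): turn R to W, flip to black, move to (3,11). |black|=6
Step 5: on BLACK (3,11): turn L to S, flip to white, move to (4,11). |black|=5
Step 6: on WHITE (4,11): turn R to W, flip to black, move to (4,10). |black|=6
Step 7: on BLACK (4,10): turn L to S, flip to white, move to (5,10). |black|=5
Step 8: on WHITE (5,10): turn R to W, flip to black, move to (5,9). |black|=6
Step 9: on WHITE (5,9): turn R to N, flip to black, move to (4,9). |black|=7
Step 10: on WHITE (4,9): turn R to E, flip to black, move to (4,10). |black|=8
Step 11: on WHITE (4,10): turn R to S, flip to black, move to (5,10). |black|=9
Step 12: on BLACK (5,10): turn L to E, flip to white, move to (5,11). |black|=8
Step 13: on WHITE (5,11): turn R to S, flip to black, move to (6,11). |black|=9
Step 14: on WHITE (6,11): turn R to W, flip to black, move to (6,10). |black|=10
Step 15: on WHITE (6,10): turn R to N, flip to black, move to (5,10). |black|=11
Step 16: on WHITE (5,10): turn R to E, flip to black, move to (5,11). |black|=12
Step 17: on BLACK (5,11): turn L to N, flip to white, move to (4,11). |black|=11
Step 18: on BLACK (4,11): turn L to W, flip to white, move to (4,10). |black|=10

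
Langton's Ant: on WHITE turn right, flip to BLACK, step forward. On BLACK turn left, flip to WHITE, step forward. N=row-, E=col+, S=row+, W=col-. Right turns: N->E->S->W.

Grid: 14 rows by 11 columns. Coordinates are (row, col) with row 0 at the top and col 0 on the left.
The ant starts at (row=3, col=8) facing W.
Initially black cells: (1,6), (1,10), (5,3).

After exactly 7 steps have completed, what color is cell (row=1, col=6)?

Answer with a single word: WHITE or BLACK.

Step 1: on WHITE (3,8): turn R to N, flip to black, move to (2,8). |black|=4
Step 2: on WHITE (2,8): turn R to E, flip to black, move to (2,9). |black|=5
Step 3: on WHITE (2,9): turn R to S, flip to black, move to (3,9). |black|=6
Step 4: on WHITE (3,9): turn R to W, flip to black, move to (3,8). |black|=7
Step 5: on BLACK (3,8): turn L to S, flip to white, move to (4,8). |black|=6
Step 6: on WHITE (4,8): turn R to W, flip to black, move to (4,7). |black|=7
Step 7: on WHITE (4,7): turn R to N, flip to black, move to (3,7). |black|=8

Answer: BLACK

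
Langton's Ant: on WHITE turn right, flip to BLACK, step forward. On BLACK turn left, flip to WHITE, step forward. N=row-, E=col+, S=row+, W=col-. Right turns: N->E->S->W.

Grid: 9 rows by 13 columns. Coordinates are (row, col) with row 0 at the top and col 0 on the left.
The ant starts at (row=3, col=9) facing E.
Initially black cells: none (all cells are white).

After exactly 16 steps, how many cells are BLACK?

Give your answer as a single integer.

Step 1: on WHITE (3,9): turn R to S, flip to black, move to (4,9). |black|=1
Step 2: on WHITE (4,9): turn R to W, flip to black, move to (4,8). |black|=2
Step 3: on WHITE (4,8): turn R to N, flip to black, move to (3,8). |black|=3
Step 4: on WHITE (3,8): turn R to E, flip to black, move to (3,9). |black|=4
Step 5: on BLACK (3,9): turn L to N, flip to white, move to (2,9). |black|=3
Step 6: on WHITE (2,9): turn R to E, flip to black, move to (2,10). |black|=4
Step 7: on WHITE (2,10): turn R to S, flip to black, move to (3,10). |black|=5
Step 8: on WHITE (3,10): turn R to W, flip to black, move to (3,9). |black|=6
Step 9: on WHITE (3,9): turn R to N, flip to black, move to (2,9). |black|=7
Step 10: on BLACK (2,9): turn L to W, flip to white, move to (2,8). |black|=6
Step 11: on WHITE (2,8): turn R to N, flip to black, move to (1,8). |black|=7
Step 12: on WHITE (1,8): turn R to E, flip to black, move to (1,9). |black|=8
Step 13: on WHITE (1,9): turn R to S, flip to black, move to (2,9). |black|=9
Step 14: on WHITE (2,9): turn R to W, flip to black, move to (2,8). |black|=10
Step 15: on BLACK (2,8): turn L to S, flip to white, move to (3,8). |black|=9
Step 16: on BLACK (3,8): turn L to E, flip to white, move to (3,9). |black|=8

Answer: 8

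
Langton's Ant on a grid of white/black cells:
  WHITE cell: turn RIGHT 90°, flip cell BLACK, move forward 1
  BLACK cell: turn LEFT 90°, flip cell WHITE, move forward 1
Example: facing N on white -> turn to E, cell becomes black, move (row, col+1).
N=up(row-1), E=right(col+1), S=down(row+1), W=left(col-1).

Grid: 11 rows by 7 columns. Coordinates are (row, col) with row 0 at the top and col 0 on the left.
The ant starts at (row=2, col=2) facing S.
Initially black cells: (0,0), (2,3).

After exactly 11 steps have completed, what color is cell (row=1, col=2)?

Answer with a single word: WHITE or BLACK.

Step 1: on WHITE (2,2): turn R to W, flip to black, move to (2,1). |black|=3
Step 2: on WHITE (2,1): turn R to N, flip to black, move to (1,1). |black|=4
Step 3: on WHITE (1,1): turn R to E, flip to black, move to (1,2). |black|=5
Step 4: on WHITE (1,2): turn R to S, flip to black, move to (2,2). |black|=6
Step 5: on BLACK (2,2): turn L to E, flip to white, move to (2,3). |black|=5
Step 6: on BLACK (2,3): turn L to N, flip to white, move to (1,3). |black|=4
Step 7: on WHITE (1,3): turn R to E, flip to black, move to (1,4). |black|=5
Step 8: on WHITE (1,4): turn R to S, flip to black, move to (2,4). |black|=6
Step 9: on WHITE (2,4): turn R to W, flip to black, move to (2,3). |black|=7
Step 10: on WHITE (2,3): turn R to N, flip to black, move to (1,3). |black|=8
Step 11: on BLACK (1,3): turn L to W, flip to white, move to (1,2). |black|=7

Answer: BLACK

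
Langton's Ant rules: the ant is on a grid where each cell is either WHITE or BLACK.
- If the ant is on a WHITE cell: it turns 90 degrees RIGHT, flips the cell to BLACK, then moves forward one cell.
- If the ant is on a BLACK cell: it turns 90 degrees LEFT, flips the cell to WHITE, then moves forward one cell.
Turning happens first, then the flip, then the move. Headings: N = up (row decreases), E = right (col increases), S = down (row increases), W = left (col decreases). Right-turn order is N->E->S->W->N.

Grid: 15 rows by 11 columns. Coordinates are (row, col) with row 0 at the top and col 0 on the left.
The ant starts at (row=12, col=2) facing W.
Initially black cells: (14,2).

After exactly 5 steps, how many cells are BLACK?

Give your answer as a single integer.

Step 1: on WHITE (12,2): turn R to N, flip to black, move to (11,2). |black|=2
Step 2: on WHITE (11,2): turn R to E, flip to black, move to (11,3). |black|=3
Step 3: on WHITE (11,3): turn R to S, flip to black, move to (12,3). |black|=4
Step 4: on WHITE (12,3): turn R to W, flip to black, move to (12,2). |black|=5
Step 5: on BLACK (12,2): turn L to S, flip to white, move to (13,2). |black|=4

Answer: 4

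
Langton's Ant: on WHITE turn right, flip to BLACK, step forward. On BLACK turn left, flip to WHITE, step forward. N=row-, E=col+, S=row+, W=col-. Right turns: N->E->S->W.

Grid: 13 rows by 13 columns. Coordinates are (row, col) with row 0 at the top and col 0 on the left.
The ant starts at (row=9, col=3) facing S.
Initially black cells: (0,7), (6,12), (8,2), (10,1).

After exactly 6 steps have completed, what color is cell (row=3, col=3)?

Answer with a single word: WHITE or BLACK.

Answer: WHITE

Derivation:
Step 1: on WHITE (9,3): turn R to W, flip to black, move to (9,2). |black|=5
Step 2: on WHITE (9,2): turn R to N, flip to black, move to (8,2). |black|=6
Step 3: on BLACK (8,2): turn L to W, flip to white, move to (8,1). |black|=5
Step 4: on WHITE (8,1): turn R to N, flip to black, move to (7,1). |black|=6
Step 5: on WHITE (7,1): turn R to E, flip to black, move to (7,2). |black|=7
Step 6: on WHITE (7,2): turn R to S, flip to black, move to (8,2). |black|=8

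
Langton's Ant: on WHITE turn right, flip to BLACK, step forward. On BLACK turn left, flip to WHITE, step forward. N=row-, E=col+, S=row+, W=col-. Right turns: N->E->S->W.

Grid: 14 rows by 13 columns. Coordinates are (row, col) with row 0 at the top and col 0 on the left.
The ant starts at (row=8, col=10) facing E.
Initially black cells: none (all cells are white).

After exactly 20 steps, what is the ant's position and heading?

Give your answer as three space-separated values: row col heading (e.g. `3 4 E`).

Step 1: on WHITE (8,10): turn R to S, flip to black, move to (9,10). |black|=1
Step 2: on WHITE (9,10): turn R to W, flip to black, move to (9,9). |black|=2
Step 3: on WHITE (9,9): turn R to N, flip to black, move to (8,9). |black|=3
Step 4: on WHITE (8,9): turn R to E, flip to black, move to (8,10). |black|=4
Step 5: on BLACK (8,10): turn L to N, flip to white, move to (7,10). |black|=3
Step 6: on WHITE (7,10): turn R to E, flip to black, move to (7,11). |black|=4
Step 7: on WHITE (7,11): turn R to S, flip to black, move to (8,11). |black|=5
Step 8: on WHITE (8,11): turn R to W, flip to black, move to (8,10). |black|=6
Step 9: on WHITE (8,10): turn R to N, flip to black, move to (7,10). |black|=7
Step 10: on BLACK (7,10): turn L to W, flip to white, move to (7,9). |black|=6
Step 11: on WHITE (7,9): turn R to N, flip to black, move to (6,9). |black|=7
Step 12: on WHITE (6,9): turn R to E, flip to black, move to (6,10). |black|=8
Step 13: on WHITE (6,10): turn R to S, flip to black, move to (7,10). |black|=9
Step 14: on WHITE (7,10): turn R to W, flip to black, move to (7,9). |black|=10
Step 15: on BLACK (7,9): turn L to S, flip to white, move to (8,9). |black|=9
Step 16: on BLACK (8,9): turn L to E, flip to white, move to (8,10). |black|=8
Step 17: on BLACK (8,10): turn L to N, flip to white, move to (7,10). |black|=7
Step 18: on BLACK (7,10): turn L to W, flip to white, move to (7,9). |black|=6
Step 19: on WHITE (7,9): turn R to N, flip to black, move to (6,9). |black|=7
Step 20: on BLACK (6,9): turn L to W, flip to white, move to (6,8). |black|=6

Answer: 6 8 W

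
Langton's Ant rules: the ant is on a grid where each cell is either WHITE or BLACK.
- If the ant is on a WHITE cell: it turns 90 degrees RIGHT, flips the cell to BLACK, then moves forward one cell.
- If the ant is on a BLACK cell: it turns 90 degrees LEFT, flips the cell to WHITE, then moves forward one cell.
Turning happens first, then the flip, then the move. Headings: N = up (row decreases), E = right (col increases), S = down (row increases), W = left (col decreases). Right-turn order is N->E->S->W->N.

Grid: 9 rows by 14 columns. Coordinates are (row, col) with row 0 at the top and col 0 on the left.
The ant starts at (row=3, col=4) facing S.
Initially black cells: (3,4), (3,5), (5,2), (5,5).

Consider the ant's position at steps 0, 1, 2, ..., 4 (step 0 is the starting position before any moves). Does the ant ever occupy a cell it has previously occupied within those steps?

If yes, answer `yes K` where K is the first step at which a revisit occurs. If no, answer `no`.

Answer: no

Derivation:
Step 1: on BLACK (3,4): turn L to E, flip to white, move to (3,5). |black|=3 — new cell
Step 2: on BLACK (3,5): turn L to N, flip to white, move to (2,5). |black|=2 — new cell
Step 3: on WHITE (2,5): turn R to E, flip to black, move to (2,6). |black|=3 — new cell
Step 4: on WHITE (2,6): turn R to S, flip to black, move to (3,6). |black|=4 — new cell
No revisit within 4 steps.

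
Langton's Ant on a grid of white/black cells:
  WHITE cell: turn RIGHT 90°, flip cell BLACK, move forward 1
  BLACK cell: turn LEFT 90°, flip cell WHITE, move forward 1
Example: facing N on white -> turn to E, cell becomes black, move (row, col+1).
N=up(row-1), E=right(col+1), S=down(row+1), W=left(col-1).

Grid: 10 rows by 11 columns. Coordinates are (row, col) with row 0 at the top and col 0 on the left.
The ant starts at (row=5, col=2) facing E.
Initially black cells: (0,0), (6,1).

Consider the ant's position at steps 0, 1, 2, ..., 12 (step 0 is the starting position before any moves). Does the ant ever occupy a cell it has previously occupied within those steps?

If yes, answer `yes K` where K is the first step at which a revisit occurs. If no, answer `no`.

Answer: yes 6

Derivation:
Step 1: on WHITE (5,2): turn R to S, flip to black, move to (6,2). |black|=3 — new cell
Step 2: on WHITE (6,2): turn R to W, flip to black, move to (6,1). |black|=4 — new cell
Step 3: on BLACK (6,1): turn L to S, flip to white, move to (7,1). |black|=3 — new cell
Step 4: on WHITE (7,1): turn R to W, flip to black, move to (7,0). |black|=4 — new cell
Step 5: on WHITE (7,0): turn R to N, flip to black, move to (6,0). |black|=5 — new cell
Step 6: on WHITE (6,0): turn R to E, flip to black, move to (6,1). |black|=6 — REVISIT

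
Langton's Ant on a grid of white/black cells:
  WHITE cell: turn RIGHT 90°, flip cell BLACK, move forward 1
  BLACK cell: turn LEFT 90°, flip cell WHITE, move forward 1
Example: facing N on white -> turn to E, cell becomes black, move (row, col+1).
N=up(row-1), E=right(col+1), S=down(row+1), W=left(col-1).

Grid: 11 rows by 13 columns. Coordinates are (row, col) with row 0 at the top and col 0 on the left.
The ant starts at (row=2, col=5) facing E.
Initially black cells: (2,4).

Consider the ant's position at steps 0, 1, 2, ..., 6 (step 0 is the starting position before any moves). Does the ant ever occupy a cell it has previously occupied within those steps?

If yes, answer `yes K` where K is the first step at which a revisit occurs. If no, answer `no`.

Answer: no

Derivation:
Step 1: on WHITE (2,5): turn R to S, flip to black, move to (3,5). |black|=2 — new cell
Step 2: on WHITE (3,5): turn R to W, flip to black, move to (3,4). |black|=3 — new cell
Step 3: on WHITE (3,4): turn R to N, flip to black, move to (2,4). |black|=4 — new cell
Step 4: on BLACK (2,4): turn L to W, flip to white, move to (2,3). |black|=3 — new cell
Step 5: on WHITE (2,3): turn R to N, flip to black, move to (1,3). |black|=4 — new cell
Step 6: on WHITE (1,3): turn R to E, flip to black, move to (1,4). |black|=5 — new cell
No revisit within 6 steps.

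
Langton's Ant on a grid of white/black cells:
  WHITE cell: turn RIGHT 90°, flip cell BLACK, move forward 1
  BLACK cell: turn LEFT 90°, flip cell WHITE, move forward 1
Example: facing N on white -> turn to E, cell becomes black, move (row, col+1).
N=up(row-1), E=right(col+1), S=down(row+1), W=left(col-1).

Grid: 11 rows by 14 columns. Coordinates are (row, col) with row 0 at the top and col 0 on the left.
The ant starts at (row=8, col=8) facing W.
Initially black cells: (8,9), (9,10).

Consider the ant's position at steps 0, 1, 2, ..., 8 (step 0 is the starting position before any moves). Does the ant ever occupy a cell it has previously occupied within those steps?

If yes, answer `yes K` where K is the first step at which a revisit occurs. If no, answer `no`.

Answer: no

Derivation:
Step 1: on WHITE (8,8): turn R to N, flip to black, move to (7,8). |black|=3 — new cell
Step 2: on WHITE (7,8): turn R to E, flip to black, move to (7,9). |black|=4 — new cell
Step 3: on WHITE (7,9): turn R to S, flip to black, move to (8,9). |black|=5 — new cell
Step 4: on BLACK (8,9): turn L to E, flip to white, move to (8,10). |black|=4 — new cell
Step 5: on WHITE (8,10): turn R to S, flip to black, move to (9,10). |black|=5 — new cell
Step 6: on BLACK (9,10): turn L to E, flip to white, move to (9,11). |black|=4 — new cell
Step 7: on WHITE (9,11): turn R to S, flip to black, move to (10,11). |black|=5 — new cell
Step 8: on WHITE (10,11): turn R to W, flip to black, move to (10,10). |black|=6 — new cell
No revisit within 8 steps.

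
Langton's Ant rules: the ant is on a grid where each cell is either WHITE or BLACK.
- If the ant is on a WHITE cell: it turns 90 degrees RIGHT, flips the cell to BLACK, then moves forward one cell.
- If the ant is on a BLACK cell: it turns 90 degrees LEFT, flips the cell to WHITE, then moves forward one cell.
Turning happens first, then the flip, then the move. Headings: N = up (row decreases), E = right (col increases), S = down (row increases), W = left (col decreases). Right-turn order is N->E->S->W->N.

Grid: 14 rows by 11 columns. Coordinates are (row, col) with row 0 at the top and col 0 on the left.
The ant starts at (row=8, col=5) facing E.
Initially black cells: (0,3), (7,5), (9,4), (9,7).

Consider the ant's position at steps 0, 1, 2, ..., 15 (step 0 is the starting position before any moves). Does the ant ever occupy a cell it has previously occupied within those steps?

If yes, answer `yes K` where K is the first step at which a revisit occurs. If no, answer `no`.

Answer: yes 6

Derivation:
Step 1: on WHITE (8,5): turn R to S, flip to black, move to (9,5). |black|=5 — new cell
Step 2: on WHITE (9,5): turn R to W, flip to black, move to (9,4). |black|=6 — new cell
Step 3: on BLACK (9,4): turn L to S, flip to white, move to (10,4). |black|=5 — new cell
Step 4: on WHITE (10,4): turn R to W, flip to black, move to (10,3). |black|=6 — new cell
Step 5: on WHITE (10,3): turn R to N, flip to black, move to (9,3). |black|=7 — new cell
Step 6: on WHITE (9,3): turn R to E, flip to black, move to (9,4). |black|=8 — REVISIT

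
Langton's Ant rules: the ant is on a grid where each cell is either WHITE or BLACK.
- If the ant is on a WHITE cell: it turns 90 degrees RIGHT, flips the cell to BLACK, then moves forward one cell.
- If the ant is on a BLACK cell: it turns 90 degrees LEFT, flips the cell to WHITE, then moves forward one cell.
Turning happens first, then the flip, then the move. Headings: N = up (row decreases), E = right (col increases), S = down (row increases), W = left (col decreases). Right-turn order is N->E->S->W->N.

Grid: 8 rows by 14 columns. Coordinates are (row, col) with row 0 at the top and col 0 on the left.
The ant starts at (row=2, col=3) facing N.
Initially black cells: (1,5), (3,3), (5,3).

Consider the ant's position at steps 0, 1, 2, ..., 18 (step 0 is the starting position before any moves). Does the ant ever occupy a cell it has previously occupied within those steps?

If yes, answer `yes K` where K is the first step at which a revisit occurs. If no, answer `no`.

Step 1: on WHITE (2,3): turn R to E, flip to black, move to (2,4). |black|=4 — new cell
Step 2: on WHITE (2,4): turn R to S, flip to black, move to (3,4). |black|=5 — new cell
Step 3: on WHITE (3,4): turn R to W, flip to black, move to (3,3). |black|=6 — new cell
Step 4: on BLACK (3,3): turn L to S, flip to white, move to (4,3). |black|=5 — new cell
Step 5: on WHITE (4,3): turn R to W, flip to black, move to (4,2). |black|=6 — new cell
Step 6: on WHITE (4,2): turn R to N, flip to black, move to (3,2). |black|=7 — new cell
Step 7: on WHITE (3,2): turn R to E, flip to black, move to (3,3). |black|=8 — REVISIT

Answer: yes 7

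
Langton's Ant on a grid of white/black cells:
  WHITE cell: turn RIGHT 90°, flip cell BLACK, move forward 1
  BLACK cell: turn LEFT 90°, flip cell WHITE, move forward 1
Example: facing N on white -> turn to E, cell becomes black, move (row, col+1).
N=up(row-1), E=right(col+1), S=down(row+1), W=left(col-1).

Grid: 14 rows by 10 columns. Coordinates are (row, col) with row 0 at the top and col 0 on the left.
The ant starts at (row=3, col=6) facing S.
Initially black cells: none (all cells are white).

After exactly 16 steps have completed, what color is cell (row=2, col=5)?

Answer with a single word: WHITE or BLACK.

Step 1: on WHITE (3,6): turn R to W, flip to black, move to (3,5). |black|=1
Step 2: on WHITE (3,5): turn R to N, flip to black, move to (2,5). |black|=2
Step 3: on WHITE (2,5): turn R to E, flip to black, move to (2,6). |black|=3
Step 4: on WHITE (2,6): turn R to S, flip to black, move to (3,6). |black|=4
Step 5: on BLACK (3,6): turn L to E, flip to white, move to (3,7). |black|=3
Step 6: on WHITE (3,7): turn R to S, flip to black, move to (4,7). |black|=4
Step 7: on WHITE (4,7): turn R to W, flip to black, move to (4,6). |black|=5
Step 8: on WHITE (4,6): turn R to N, flip to black, move to (3,6). |black|=6
Step 9: on WHITE (3,6): turn R to E, flip to black, move to (3,7). |black|=7
Step 10: on BLACK (3,7): turn L to N, flip to white, move to (2,7). |black|=6
Step 11: on WHITE (2,7): turn R to E, flip to black, move to (2,8). |black|=7
Step 12: on WHITE (2,8): turn R to S, flip to black, move to (3,8). |black|=8
Step 13: on WHITE (3,8): turn R to W, flip to black, move to (3,7). |black|=9
Step 14: on WHITE (3,7): turn R to N, flip to black, move to (2,7). |black|=10
Step 15: on BLACK (2,7): turn L to W, flip to white, move to (2,6). |black|=9
Step 16: on BLACK (2,6): turn L to S, flip to white, move to (3,6). |black|=8

Answer: BLACK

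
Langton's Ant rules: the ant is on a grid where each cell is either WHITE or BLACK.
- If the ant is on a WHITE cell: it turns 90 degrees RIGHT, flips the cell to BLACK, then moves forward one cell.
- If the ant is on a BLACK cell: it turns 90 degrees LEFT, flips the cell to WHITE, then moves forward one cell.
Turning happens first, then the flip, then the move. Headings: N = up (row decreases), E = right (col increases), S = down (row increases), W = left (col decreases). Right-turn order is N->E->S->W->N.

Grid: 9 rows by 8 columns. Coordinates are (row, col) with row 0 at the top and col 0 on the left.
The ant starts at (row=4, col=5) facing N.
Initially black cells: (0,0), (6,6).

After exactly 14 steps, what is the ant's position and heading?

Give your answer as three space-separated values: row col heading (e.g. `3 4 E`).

Answer: 5 4 S

Derivation:
Step 1: on WHITE (4,5): turn R to E, flip to black, move to (4,6). |black|=3
Step 2: on WHITE (4,6): turn R to S, flip to black, move to (5,6). |black|=4
Step 3: on WHITE (5,6): turn R to W, flip to black, move to (5,5). |black|=5
Step 4: on WHITE (5,5): turn R to N, flip to black, move to (4,5). |black|=6
Step 5: on BLACK (4,5): turn L to W, flip to white, move to (4,4). |black|=5
Step 6: on WHITE (4,4): turn R to N, flip to black, move to (3,4). |black|=6
Step 7: on WHITE (3,4): turn R to E, flip to black, move to (3,5). |black|=7
Step 8: on WHITE (3,5): turn R to S, flip to black, move to (4,5). |black|=8
Step 9: on WHITE (4,5): turn R to W, flip to black, move to (4,4). |black|=9
Step 10: on BLACK (4,4): turn L to S, flip to white, move to (5,4). |black|=8
Step 11: on WHITE (5,4): turn R to W, flip to black, move to (5,3). |black|=9
Step 12: on WHITE (5,3): turn R to N, flip to black, move to (4,3). |black|=10
Step 13: on WHITE (4,3): turn R to E, flip to black, move to (4,4). |black|=11
Step 14: on WHITE (4,4): turn R to S, flip to black, move to (5,4). |black|=12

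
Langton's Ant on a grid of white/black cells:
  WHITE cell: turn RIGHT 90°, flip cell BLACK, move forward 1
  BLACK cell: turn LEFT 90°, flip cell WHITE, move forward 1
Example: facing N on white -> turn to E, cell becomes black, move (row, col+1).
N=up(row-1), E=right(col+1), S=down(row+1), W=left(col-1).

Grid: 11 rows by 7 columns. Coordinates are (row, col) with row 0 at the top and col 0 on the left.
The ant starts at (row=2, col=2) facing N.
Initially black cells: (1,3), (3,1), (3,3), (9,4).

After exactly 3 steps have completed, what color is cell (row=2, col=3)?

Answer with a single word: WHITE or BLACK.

Answer: BLACK

Derivation:
Step 1: on WHITE (2,2): turn R to E, flip to black, move to (2,3). |black|=5
Step 2: on WHITE (2,3): turn R to S, flip to black, move to (3,3). |black|=6
Step 3: on BLACK (3,3): turn L to E, flip to white, move to (3,4). |black|=5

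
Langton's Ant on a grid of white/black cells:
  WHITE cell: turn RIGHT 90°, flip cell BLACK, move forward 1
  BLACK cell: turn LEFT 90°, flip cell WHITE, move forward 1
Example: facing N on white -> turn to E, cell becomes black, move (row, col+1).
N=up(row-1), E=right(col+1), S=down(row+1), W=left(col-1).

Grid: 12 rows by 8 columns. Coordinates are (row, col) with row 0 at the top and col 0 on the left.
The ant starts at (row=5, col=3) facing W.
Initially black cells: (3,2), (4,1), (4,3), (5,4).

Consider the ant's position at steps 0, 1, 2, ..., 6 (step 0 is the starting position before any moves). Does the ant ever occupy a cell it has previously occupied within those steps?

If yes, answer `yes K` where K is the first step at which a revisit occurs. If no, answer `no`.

Step 1: on WHITE (5,3): turn R to N, flip to black, move to (4,3). |black|=5 — new cell
Step 2: on BLACK (4,3): turn L to W, flip to white, move to (4,2). |black|=4 — new cell
Step 3: on WHITE (4,2): turn R to N, flip to black, move to (3,2). |black|=5 — new cell
Step 4: on BLACK (3,2): turn L to W, flip to white, move to (3,1). |black|=4 — new cell
Step 5: on WHITE (3,1): turn R to N, flip to black, move to (2,1). |black|=5 — new cell
Step 6: on WHITE (2,1): turn R to E, flip to black, move to (2,2). |black|=6 — new cell
No revisit within 6 steps.

Answer: no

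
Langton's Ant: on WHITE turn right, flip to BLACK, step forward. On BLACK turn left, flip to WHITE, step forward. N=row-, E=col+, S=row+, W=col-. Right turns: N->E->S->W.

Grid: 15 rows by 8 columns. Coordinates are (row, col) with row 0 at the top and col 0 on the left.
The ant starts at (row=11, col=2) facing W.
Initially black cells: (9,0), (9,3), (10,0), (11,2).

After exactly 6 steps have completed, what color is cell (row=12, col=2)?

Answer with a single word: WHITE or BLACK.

Step 1: on BLACK (11,2): turn L to S, flip to white, move to (12,2). |black|=3
Step 2: on WHITE (12,2): turn R to W, flip to black, move to (12,1). |black|=4
Step 3: on WHITE (12,1): turn R to N, flip to black, move to (11,1). |black|=5
Step 4: on WHITE (11,1): turn R to E, flip to black, move to (11,2). |black|=6
Step 5: on WHITE (11,2): turn R to S, flip to black, move to (12,2). |black|=7
Step 6: on BLACK (12,2): turn L to E, flip to white, move to (12,3). |black|=6

Answer: WHITE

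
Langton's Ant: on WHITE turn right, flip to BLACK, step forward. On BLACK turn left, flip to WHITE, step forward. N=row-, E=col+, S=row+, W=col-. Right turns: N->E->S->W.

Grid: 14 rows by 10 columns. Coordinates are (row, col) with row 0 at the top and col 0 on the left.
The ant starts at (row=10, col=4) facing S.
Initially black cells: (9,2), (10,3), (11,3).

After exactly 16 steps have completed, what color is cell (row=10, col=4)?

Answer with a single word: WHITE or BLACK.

Step 1: on WHITE (10,4): turn R to W, flip to black, move to (10,3). |black|=4
Step 2: on BLACK (10,3): turn L to S, flip to white, move to (11,3). |black|=3
Step 3: on BLACK (11,3): turn L to E, flip to white, move to (11,4). |black|=2
Step 4: on WHITE (11,4): turn R to S, flip to black, move to (12,4). |black|=3
Step 5: on WHITE (12,4): turn R to W, flip to black, move to (12,3). |black|=4
Step 6: on WHITE (12,3): turn R to N, flip to black, move to (11,3). |black|=5
Step 7: on WHITE (11,3): turn R to E, flip to black, move to (11,4). |black|=6
Step 8: on BLACK (11,4): turn L to N, flip to white, move to (10,4). |black|=5
Step 9: on BLACK (10,4): turn L to W, flip to white, move to (10,3). |black|=4
Step 10: on WHITE (10,3): turn R to N, flip to black, move to (9,3). |black|=5
Step 11: on WHITE (9,3): turn R to E, flip to black, move to (9,4). |black|=6
Step 12: on WHITE (9,4): turn R to S, flip to black, move to (10,4). |black|=7
Step 13: on WHITE (10,4): turn R to W, flip to black, move to (10,3). |black|=8
Step 14: on BLACK (10,3): turn L to S, flip to white, move to (11,3). |black|=7
Step 15: on BLACK (11,3): turn L to E, flip to white, move to (11,4). |black|=6
Step 16: on WHITE (11,4): turn R to S, flip to black, move to (12,4). |black|=7

Answer: BLACK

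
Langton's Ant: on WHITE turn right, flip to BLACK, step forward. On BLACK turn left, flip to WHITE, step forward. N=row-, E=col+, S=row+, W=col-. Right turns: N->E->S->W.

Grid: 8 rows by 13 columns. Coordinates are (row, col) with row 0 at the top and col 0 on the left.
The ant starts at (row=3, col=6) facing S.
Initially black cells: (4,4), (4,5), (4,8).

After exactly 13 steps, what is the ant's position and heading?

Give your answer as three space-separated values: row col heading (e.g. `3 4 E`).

Step 1: on WHITE (3,6): turn R to W, flip to black, move to (3,5). |black|=4
Step 2: on WHITE (3,5): turn R to N, flip to black, move to (2,5). |black|=5
Step 3: on WHITE (2,5): turn R to E, flip to black, move to (2,6). |black|=6
Step 4: on WHITE (2,6): turn R to S, flip to black, move to (3,6). |black|=7
Step 5: on BLACK (3,6): turn L to E, flip to white, move to (3,7). |black|=6
Step 6: on WHITE (3,7): turn R to S, flip to black, move to (4,7). |black|=7
Step 7: on WHITE (4,7): turn R to W, flip to black, move to (4,6). |black|=8
Step 8: on WHITE (4,6): turn R to N, flip to black, move to (3,6). |black|=9
Step 9: on WHITE (3,6): turn R to E, flip to black, move to (3,7). |black|=10
Step 10: on BLACK (3,7): turn L to N, flip to white, move to (2,7). |black|=9
Step 11: on WHITE (2,7): turn R to E, flip to black, move to (2,8). |black|=10
Step 12: on WHITE (2,8): turn R to S, flip to black, move to (3,8). |black|=11
Step 13: on WHITE (3,8): turn R to W, flip to black, move to (3,7). |black|=12

Answer: 3 7 W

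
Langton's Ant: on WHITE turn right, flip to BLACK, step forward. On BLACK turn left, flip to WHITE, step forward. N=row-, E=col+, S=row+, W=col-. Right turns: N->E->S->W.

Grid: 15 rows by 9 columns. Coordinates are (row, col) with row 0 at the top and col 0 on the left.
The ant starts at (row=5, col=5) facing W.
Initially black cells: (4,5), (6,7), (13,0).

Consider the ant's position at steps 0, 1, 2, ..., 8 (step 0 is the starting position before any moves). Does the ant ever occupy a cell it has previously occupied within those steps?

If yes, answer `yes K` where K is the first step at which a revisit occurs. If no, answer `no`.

Step 1: on WHITE (5,5): turn R to N, flip to black, move to (4,5). |black|=4 — new cell
Step 2: on BLACK (4,5): turn L to W, flip to white, move to (4,4). |black|=3 — new cell
Step 3: on WHITE (4,4): turn R to N, flip to black, move to (3,4). |black|=4 — new cell
Step 4: on WHITE (3,4): turn R to E, flip to black, move to (3,5). |black|=5 — new cell
Step 5: on WHITE (3,5): turn R to S, flip to black, move to (4,5). |black|=6 — REVISIT

Answer: yes 5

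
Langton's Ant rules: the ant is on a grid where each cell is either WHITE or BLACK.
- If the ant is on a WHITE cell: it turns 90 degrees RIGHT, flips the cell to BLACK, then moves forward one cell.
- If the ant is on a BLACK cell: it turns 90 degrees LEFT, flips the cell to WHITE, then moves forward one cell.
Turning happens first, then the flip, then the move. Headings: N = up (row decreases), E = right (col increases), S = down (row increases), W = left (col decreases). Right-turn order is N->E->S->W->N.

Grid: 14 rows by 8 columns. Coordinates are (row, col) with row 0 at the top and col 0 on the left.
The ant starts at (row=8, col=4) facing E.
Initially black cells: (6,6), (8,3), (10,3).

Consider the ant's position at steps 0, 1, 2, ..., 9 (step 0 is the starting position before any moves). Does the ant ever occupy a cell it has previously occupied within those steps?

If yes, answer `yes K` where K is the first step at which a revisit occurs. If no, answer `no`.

Answer: yes 7

Derivation:
Step 1: on WHITE (8,4): turn R to S, flip to black, move to (9,4). |black|=4 — new cell
Step 2: on WHITE (9,4): turn R to W, flip to black, move to (9,3). |black|=5 — new cell
Step 3: on WHITE (9,3): turn R to N, flip to black, move to (8,3). |black|=6 — new cell
Step 4: on BLACK (8,3): turn L to W, flip to white, move to (8,2). |black|=5 — new cell
Step 5: on WHITE (8,2): turn R to N, flip to black, move to (7,2). |black|=6 — new cell
Step 6: on WHITE (7,2): turn R to E, flip to black, move to (7,3). |black|=7 — new cell
Step 7: on WHITE (7,3): turn R to S, flip to black, move to (8,3). |black|=8 — REVISIT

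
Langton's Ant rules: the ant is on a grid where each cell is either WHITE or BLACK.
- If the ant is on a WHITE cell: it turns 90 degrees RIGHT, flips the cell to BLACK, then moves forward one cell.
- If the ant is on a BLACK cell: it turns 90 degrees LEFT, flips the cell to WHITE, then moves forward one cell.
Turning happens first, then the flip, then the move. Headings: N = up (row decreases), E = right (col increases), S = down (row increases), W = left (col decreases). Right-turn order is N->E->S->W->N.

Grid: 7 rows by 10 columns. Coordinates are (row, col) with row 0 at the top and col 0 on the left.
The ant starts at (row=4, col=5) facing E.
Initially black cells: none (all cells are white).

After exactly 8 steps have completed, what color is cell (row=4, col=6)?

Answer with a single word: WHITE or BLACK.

Answer: BLACK

Derivation:
Step 1: on WHITE (4,5): turn R to S, flip to black, move to (5,5). |black|=1
Step 2: on WHITE (5,5): turn R to W, flip to black, move to (5,4). |black|=2
Step 3: on WHITE (5,4): turn R to N, flip to black, move to (4,4). |black|=3
Step 4: on WHITE (4,4): turn R to E, flip to black, move to (4,5). |black|=4
Step 5: on BLACK (4,5): turn L to N, flip to white, move to (3,5). |black|=3
Step 6: on WHITE (3,5): turn R to E, flip to black, move to (3,6). |black|=4
Step 7: on WHITE (3,6): turn R to S, flip to black, move to (4,6). |black|=5
Step 8: on WHITE (4,6): turn R to W, flip to black, move to (4,5). |black|=6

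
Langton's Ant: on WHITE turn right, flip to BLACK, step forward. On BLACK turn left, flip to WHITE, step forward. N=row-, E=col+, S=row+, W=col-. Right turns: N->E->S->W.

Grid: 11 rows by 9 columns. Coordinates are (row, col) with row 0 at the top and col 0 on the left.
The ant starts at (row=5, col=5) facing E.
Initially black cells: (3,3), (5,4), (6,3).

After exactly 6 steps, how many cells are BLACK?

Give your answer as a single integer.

Answer: 7

Derivation:
Step 1: on WHITE (5,5): turn R to S, flip to black, move to (6,5). |black|=4
Step 2: on WHITE (6,5): turn R to W, flip to black, move to (6,4). |black|=5
Step 3: on WHITE (6,4): turn R to N, flip to black, move to (5,4). |black|=6
Step 4: on BLACK (5,4): turn L to W, flip to white, move to (5,3). |black|=5
Step 5: on WHITE (5,3): turn R to N, flip to black, move to (4,3). |black|=6
Step 6: on WHITE (4,3): turn R to E, flip to black, move to (4,4). |black|=7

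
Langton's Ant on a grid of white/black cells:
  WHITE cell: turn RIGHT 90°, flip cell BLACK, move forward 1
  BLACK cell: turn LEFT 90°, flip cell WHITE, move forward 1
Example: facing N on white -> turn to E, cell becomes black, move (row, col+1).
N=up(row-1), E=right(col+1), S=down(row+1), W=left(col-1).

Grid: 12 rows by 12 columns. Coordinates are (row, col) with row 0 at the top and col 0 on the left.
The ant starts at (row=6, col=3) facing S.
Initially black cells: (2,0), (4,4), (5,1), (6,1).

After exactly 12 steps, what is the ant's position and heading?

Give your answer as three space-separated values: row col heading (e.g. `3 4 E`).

Answer: 6 5 S

Derivation:
Step 1: on WHITE (6,3): turn R to W, flip to black, move to (6,2). |black|=5
Step 2: on WHITE (6,2): turn R to N, flip to black, move to (5,2). |black|=6
Step 3: on WHITE (5,2): turn R to E, flip to black, move to (5,3). |black|=7
Step 4: on WHITE (5,3): turn R to S, flip to black, move to (6,3). |black|=8
Step 5: on BLACK (6,3): turn L to E, flip to white, move to (6,4). |black|=7
Step 6: on WHITE (6,4): turn R to S, flip to black, move to (7,4). |black|=8
Step 7: on WHITE (7,4): turn R to W, flip to black, move to (7,3). |black|=9
Step 8: on WHITE (7,3): turn R to N, flip to black, move to (6,3). |black|=10
Step 9: on WHITE (6,3): turn R to E, flip to black, move to (6,4). |black|=11
Step 10: on BLACK (6,4): turn L to N, flip to white, move to (5,4). |black|=10
Step 11: on WHITE (5,4): turn R to E, flip to black, move to (5,5). |black|=11
Step 12: on WHITE (5,5): turn R to S, flip to black, move to (6,5). |black|=12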